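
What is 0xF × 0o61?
Convert 0xF (hexadecimal) → 15 (decimal)
Convert 0o61 (octal) → 6×8 + 1 = 49 (decimal)
Compute 15 × 49 = 735
735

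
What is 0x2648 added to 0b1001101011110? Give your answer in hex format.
Convert 0x2648 (hexadecimal) → 2×4096 + 6×256 + 4×16 + 8 = 9800 (decimal)
Convert 0b1001101011110 (binary) → 4096 + 512 + 256 + 64 + 16 + 8 + 4 + 2 = 4958 (decimal)
Compute 9800 + 4958 = 14758
Convert 14758 (decimal) → 14758 = 3×4096 + 9×256 + 10×16 + 6 → 0x39A6 (hexadecimal)
0x39A6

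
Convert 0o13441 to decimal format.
Convert 0o13441 (octal) → 1×4096 + 3×512 + 4×64 + 4×8 + 1 = 5921 (decimal)
5921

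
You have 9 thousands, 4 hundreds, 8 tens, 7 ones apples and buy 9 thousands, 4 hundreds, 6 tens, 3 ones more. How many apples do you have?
Convert 9 thousands, 4 hundreds, 8 tens, 7 ones (place-value notation) → 9×1000 + 4×100 + 8×10 + 7 = 9487 (decimal)
Convert 9 thousands, 4 hundreds, 6 tens, 3 ones (place-value notation) → 9×1000 + 4×100 + 6×10 + 3 = 9463 (decimal)
Compute 9487 + 9463 = 18950
18950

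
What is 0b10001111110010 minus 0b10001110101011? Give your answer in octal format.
Convert 0b10001111110010 (binary) → 8192 + 512 + 256 + 128 + 64 + 32 + 16 + 2 = 9202 (decimal)
Convert 0b10001110101011 (binary) → 8192 + 512 + 256 + 128 + 32 + 8 + 2 + 1 = 9131 (decimal)
Compute 9202 - 9131 = 71
Convert 71 (decimal) → 71 = 1×64 + 7 → 0o107 (octal)
0o107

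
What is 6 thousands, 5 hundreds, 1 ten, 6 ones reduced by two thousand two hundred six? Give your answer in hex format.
Convert 6 thousands, 5 hundreds, 1 ten, 6 ones (place-value notation) → 6×1000 + 5×100 + 1×10 + 6 = 6516 (decimal)
Convert two thousand two hundred six (English words) → 2×1000 + 2×100 + 6 = 2206 (decimal)
Compute 6516 - 2206 = 4310
Convert 4310 (decimal) → 4310 = 1×4096 + 13×16 + 6 → 0x10D6 (hexadecimal)
0x10D6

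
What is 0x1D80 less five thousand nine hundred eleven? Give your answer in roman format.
Convert 0x1D80 (hexadecimal) → 1×4096 + 13×256 + 8×16 = 7552 (decimal)
Convert five thousand nine hundred eleven (English words) → 5×1000 + 9×100 + 11 = 5911 (decimal)
Compute 7552 - 5911 = 1641
Convert 1641 (decimal) → 1641 = 1000 + 500 + 100 + 40 + 1 → MDCXLI (Roman numeral)
MDCXLI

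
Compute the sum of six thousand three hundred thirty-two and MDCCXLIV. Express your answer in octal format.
Convert six thousand three hundred thirty-two (English words) → 6×1000 + 3×100 + 32 = 6332 (decimal)
Convert MDCCXLIV (Roman numeral) → 1000 + 500 + 100 + 100 + 40 + 4 = 1744 (decimal)
Compute 6332 + 1744 = 8076
Convert 8076 (decimal) → 8076 = 1×4096 + 7×512 + 6×64 + 1×8 + 4 → 0o17614 (octal)
0o17614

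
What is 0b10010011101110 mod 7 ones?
Convert 0b10010011101110 (binary) → 8192 + 1024 + 128 + 64 + 32 + 8 + 4 + 2 = 9454 (decimal)
Convert 7 ones (place-value notation) → 7 (decimal)
Compute 9454 mod 7 = 4
4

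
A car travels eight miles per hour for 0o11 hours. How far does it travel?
Convert eight (English words) → 8 (decimal)
Convert 0o11 (octal) → 1×8 + 1 = 9 (decimal)
Compute 8 × 9 = 72
72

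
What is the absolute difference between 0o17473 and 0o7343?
Convert 0o17473 (octal) → 1×4096 + 7×512 + 4×64 + 7×8 + 3 = 7995 (decimal)
Convert 0o7343 (octal) → 7×512 + 3×64 + 4×8 + 3 = 3811 (decimal)
Compute |7995 - 3811| = 4184
4184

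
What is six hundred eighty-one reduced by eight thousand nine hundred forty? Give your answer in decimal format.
Convert six hundred eighty-one (English words) → 6×100 + 81 = 681 (decimal)
Convert eight thousand nine hundred forty (English words) → 8×1000 + 9×100 + 40 = 8940 (decimal)
Compute 681 - 8940 = -8259
-8259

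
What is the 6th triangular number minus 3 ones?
The 6th triangular number = 6×7/2 = 21
Convert 3 ones (place-value notation) → 3 (decimal)
Compute 21 - 3 = 18
18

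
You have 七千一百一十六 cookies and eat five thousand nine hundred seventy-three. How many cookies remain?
Convert 七千一百一十六 (Chinese numeral) → 7×1000 + 1×100 + 1×10 + 6 = 7116 (decimal)
Convert five thousand nine hundred seventy-three (English words) → 5×1000 + 9×100 + 73 = 5973 (decimal)
Compute 7116 - 5973 = 1143
1143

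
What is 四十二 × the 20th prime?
Convert 四十二 (Chinese numeral) → 4×10 + 2 = 42 (decimal)
Convert the 20th prime (prime index) → 71 (decimal)
Compute 42 × 71 = 2982
2982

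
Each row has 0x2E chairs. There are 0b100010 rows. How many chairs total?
Convert 0x2E (hexadecimal) → 2×16 + 14 = 46 (decimal)
Convert 0b100010 (binary) → 32 + 2 = 34 (decimal)
Compute 46 × 34 = 1564
1564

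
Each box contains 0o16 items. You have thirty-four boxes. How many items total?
Convert 0o16 (octal) → 1×8 + 6 = 14 (decimal)
Convert thirty-four (English words) → 34 (decimal)
Compute 14 × 34 = 476
476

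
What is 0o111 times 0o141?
Convert 0o111 (octal) → 1×64 + 1×8 + 1 = 73 (decimal)
Convert 0o141 (octal) → 1×64 + 4×8 + 1 = 97 (decimal)
Compute 73 × 97 = 7081
7081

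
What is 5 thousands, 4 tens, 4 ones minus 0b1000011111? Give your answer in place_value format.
Convert 5 thousands, 4 tens, 4 ones (place-value notation) → 5×1000 + 4×10 + 4 = 5044 (decimal)
Convert 0b1000011111 (binary) → 512 + 16 + 8 + 4 + 2 + 1 = 543 (decimal)
Compute 5044 - 543 = 4501
Convert 4501 (decimal) → 4501 = 4×1000 + 5×100 + 1 → 4 thousands, 5 hundreds, 1 one (place-value notation)
4 thousands, 5 hundreds, 1 one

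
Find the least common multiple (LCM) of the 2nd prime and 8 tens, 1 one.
Convert the 2nd prime (prime index) → 3 (decimal)
Convert 8 tens, 1 one (place-value notation) → 8×10 + 1 = 81 (decimal)
Compute lcm(3, 81) = 81
81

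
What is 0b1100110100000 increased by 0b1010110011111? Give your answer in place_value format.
Convert 0b1100110100000 (binary) → 4096 + 2048 + 256 + 128 + 32 = 6560 (decimal)
Convert 0b1010110011111 (binary) → 4096 + 1024 + 256 + 128 + 16 + 8 + 4 + 2 + 1 = 5535 (decimal)
Compute 6560 + 5535 = 12095
Convert 12095 (decimal) → 12095 = 12×1000 + 9×10 + 5 → 12 thousands, 9 tens, 5 ones (place-value notation)
12 thousands, 9 tens, 5 ones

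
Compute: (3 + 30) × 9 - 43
Parentheses first: 3 + 30 = 33
Multiply: 33 × 9 = 297
Subtract: 297 - 43 = 254
254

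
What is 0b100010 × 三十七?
Convert 0b100010 (binary) → 32 + 2 = 34 (decimal)
Convert 三十七 (Chinese numeral) → 3×10 + 7 = 37 (decimal)
Compute 34 × 37 = 1258
1258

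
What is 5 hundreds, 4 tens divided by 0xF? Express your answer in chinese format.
Convert 5 hundreds, 4 tens (place-value notation) → 5×100 + 4×10 = 540 (decimal)
Convert 0xF (hexadecimal) → 15 (decimal)
Compute 540 ÷ 15 = 36
Convert 36 (decimal) → 36 = 3×10 + 6 → 三十六 (Chinese numeral)
三十六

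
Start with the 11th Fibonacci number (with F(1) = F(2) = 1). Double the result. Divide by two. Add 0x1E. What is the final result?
Convert the 11th Fibonacci number (with F(1) = F(2) = 1) (Fibonacci index) → 1, 1, 2, 3, 5, 8, 13, 21, 34, 55, 89 → 89 (decimal)
Start: 89
89 × 2 = 178
Convert two (English words) → 2 (decimal)
178 ÷ 2 = 89
Convert 0x1E (hexadecimal) → 1×16 + 14 = 30 (decimal)
89 + 30 = 119
119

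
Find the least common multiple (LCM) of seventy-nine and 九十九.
Convert seventy-nine (English words) → 79 (decimal)
Convert 九十九 (Chinese numeral) → 9×10 + 9 = 99 (decimal)
Compute lcm(79, 99) = 7821
7821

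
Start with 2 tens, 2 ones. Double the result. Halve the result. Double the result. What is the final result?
Convert 2 tens, 2 ones (place-value notation) → 2×10 + 2 = 22 (decimal)
Start: 22
22 × 2 = 44
44 ÷ 2 = 22
22 × 2 = 44
44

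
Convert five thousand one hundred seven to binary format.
Convert five thousand one hundred seven (English words) → 5×1000 + 1×100 + 7 = 5107 (decimal)
Convert 5107 (decimal) → 5107 = 4096 + 512 + 256 + 128 + 64 + 32 + 16 + 2 + 1 → 0b1001111110011 (binary)
0b1001111110011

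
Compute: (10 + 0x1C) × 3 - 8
Convert 0x1C (hexadecimal) → 1×16 + 12 = 28 (decimal)
Expression in decimal: (10 + 28) × 3 - 8
Parentheses first: 10 + 28 = 38
Multiply: 38 × 3 = 114
Subtract: 114 - 8 = 106
106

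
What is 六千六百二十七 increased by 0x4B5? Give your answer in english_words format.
Convert 六千六百二十七 (Chinese numeral) → 6×1000 + 6×100 + 2×10 + 7 = 6627 (decimal)
Convert 0x4B5 (hexadecimal) → 4×256 + 11×16 + 5 = 1205 (decimal)
Compute 6627 + 1205 = 7832
Convert 7832 (decimal) → 7832 = 7×1000 + 8×100 + 32 → seven thousand eight hundred thirty-two (English words)
seven thousand eight hundred thirty-two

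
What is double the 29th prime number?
The 29th prime number = 109
Compute 109 × 2 = 218
218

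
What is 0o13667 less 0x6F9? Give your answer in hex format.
Convert 0o13667 (octal) → 1×4096 + 3×512 + 6×64 + 6×8 + 7 = 6071 (decimal)
Convert 0x6F9 (hexadecimal) → 6×256 + 15×16 + 9 = 1785 (decimal)
Compute 6071 - 1785 = 4286
Convert 4286 (decimal) → 4286 = 1×4096 + 11×16 + 14 → 0x10BE (hexadecimal)
0x10BE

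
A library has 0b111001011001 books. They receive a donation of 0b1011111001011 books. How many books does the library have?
Convert 0b111001011001 (binary) → 2048 + 1024 + 512 + 64 + 16 + 8 + 1 = 3673 (decimal)
Convert 0b1011111001011 (binary) → 4096 + 1024 + 512 + 256 + 128 + 64 + 8 + 2 + 1 = 6091 (decimal)
Compute 3673 + 6091 = 9764
9764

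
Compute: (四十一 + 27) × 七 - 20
Convert 四十一 (Chinese numeral) → 4×10 + 1 = 41 (decimal)
Convert 七 (Chinese numeral) → 7 (decimal)
Expression in decimal: (41 + 27) × 7 - 20
Parentheses first: 41 + 27 = 68
Multiply: 68 × 7 = 476
Subtract: 476 - 20 = 456
456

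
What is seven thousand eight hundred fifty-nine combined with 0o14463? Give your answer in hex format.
Convert seven thousand eight hundred fifty-nine (English words) → 7×1000 + 8×100 + 59 = 7859 (decimal)
Convert 0o14463 (octal) → 1×4096 + 4×512 + 4×64 + 6×8 + 3 = 6451 (decimal)
Compute 7859 + 6451 = 14310
Convert 14310 (decimal) → 14310 = 3×4096 + 7×256 + 14×16 + 6 → 0x37E6 (hexadecimal)
0x37E6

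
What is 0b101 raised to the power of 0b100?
Convert 0b101 (binary) → 4 + 1 = 5 (decimal)
Convert 0b100 (binary) → 4 (decimal)
Compute 5 ^ 4 = 625
625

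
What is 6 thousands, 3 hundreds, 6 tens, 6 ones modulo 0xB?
Convert 6 thousands, 3 hundreds, 6 tens, 6 ones (place-value notation) → 6×1000 + 3×100 + 6×10 + 6 = 6366 (decimal)
Convert 0xB (hexadecimal) → 11 (decimal)
Compute 6366 mod 11 = 8
8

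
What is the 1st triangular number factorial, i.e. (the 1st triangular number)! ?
Convert the 1st triangular number (triangular index) → 1×2/2 = 1 (decimal)
Compute 1! = 1
1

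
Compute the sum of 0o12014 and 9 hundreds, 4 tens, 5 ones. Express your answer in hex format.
Convert 0o12014 (octal) → 1×4096 + 2×512 + 1×8 + 4 = 5132 (decimal)
Convert 9 hundreds, 4 tens, 5 ones (place-value notation) → 9×100 + 4×10 + 5 = 945 (decimal)
Compute 5132 + 945 = 6077
Convert 6077 (decimal) → 6077 = 1×4096 + 7×256 + 11×16 + 13 → 0x17BD (hexadecimal)
0x17BD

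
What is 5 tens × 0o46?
Convert 5 tens (place-value notation) → 5×10 = 50 (decimal)
Convert 0o46 (octal) → 4×8 + 6 = 38 (decimal)
Compute 50 × 38 = 1900
1900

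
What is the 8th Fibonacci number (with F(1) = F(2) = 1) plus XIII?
The 8th Fibonacci number (with F(1) = F(2) = 1): 1, 1, 2, 3, 5, 8, 13, 21 → 21
Convert XIII (Roman numeral) → 10 + 1 + 1 + 1 = 13 (decimal)
Compute 21 + 13 = 34
34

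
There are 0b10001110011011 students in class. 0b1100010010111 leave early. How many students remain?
Convert 0b10001110011011 (binary) → 8192 + 512 + 256 + 128 + 16 + 8 + 2 + 1 = 9115 (decimal)
Convert 0b1100010010111 (binary) → 4096 + 2048 + 128 + 16 + 4 + 2 + 1 = 6295 (decimal)
Compute 9115 - 6295 = 2820
2820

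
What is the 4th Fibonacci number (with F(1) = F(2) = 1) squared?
The 4th Fibonacci number (with F(1) = F(2) = 1): 1, 1, 2, 3 → 3
Compute 3² = 3 × 3 = 9
9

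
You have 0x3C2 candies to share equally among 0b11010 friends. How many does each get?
Convert 0x3C2 (hexadecimal) → 3×256 + 12×16 + 2 = 962 (decimal)
Convert 0b11010 (binary) → 16 + 8 + 2 = 26 (decimal)
Compute 962 ÷ 26 = 37
37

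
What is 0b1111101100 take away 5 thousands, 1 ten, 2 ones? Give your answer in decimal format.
Convert 0b1111101100 (binary) → 512 + 256 + 128 + 64 + 32 + 8 + 4 = 1004 (decimal)
Convert 5 thousands, 1 ten, 2 ones (place-value notation) → 5×1000 + 1×10 + 2 = 5012 (decimal)
Compute 1004 - 5012 = -4008
-4008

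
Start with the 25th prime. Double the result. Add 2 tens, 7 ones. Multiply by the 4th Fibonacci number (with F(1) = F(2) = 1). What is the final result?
Convert the 25th prime (prime index) → 97 (decimal)
Start: 97
97 × 2 = 194
Convert 2 tens, 7 ones (place-value notation) → 2×10 + 7 = 27 (decimal)
194 + 27 = 221
Convert the 4th Fibonacci number (with F(1) = F(2) = 1) (Fibonacci index) → 1, 1, 2, 3 → 3 (decimal)
221 × 3 = 663
663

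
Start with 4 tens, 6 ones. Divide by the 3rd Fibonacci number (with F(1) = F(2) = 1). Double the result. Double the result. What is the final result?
Convert 4 tens, 6 ones (place-value notation) → 4×10 + 6 = 46 (decimal)
Start: 46
Convert the 3rd Fibonacci number (with F(1) = F(2) = 1) (Fibonacci index) → 1, 1, 2 → 2 (decimal)
46 ÷ 2 = 23
23 × 2 = 46
46 × 2 = 92
92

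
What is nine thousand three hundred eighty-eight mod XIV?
Convert nine thousand three hundred eighty-eight (English words) → 9×1000 + 3×100 + 88 = 9388 (decimal)
Convert XIV (Roman numeral) → 10 + 4 = 14 (decimal)
Compute 9388 mod 14 = 8
8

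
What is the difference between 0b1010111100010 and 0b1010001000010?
Convert 0b1010111100010 (binary) → 4096 + 1024 + 256 + 128 + 64 + 32 + 2 = 5602 (decimal)
Convert 0b1010001000010 (binary) → 4096 + 1024 + 64 + 2 = 5186 (decimal)
Difference: |5602 - 5186| = 416
416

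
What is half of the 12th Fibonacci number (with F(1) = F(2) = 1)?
The 12th Fibonacci number (with F(1) = F(2) = 1): 1, 1, 2, 3, 5, 8, 13, 21, 34, 55, 89, 144 → 144
Compute 144 ÷ 2 = 72
72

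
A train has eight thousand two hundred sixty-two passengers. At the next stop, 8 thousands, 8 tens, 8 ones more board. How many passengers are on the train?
Convert eight thousand two hundred sixty-two (English words) → 8×1000 + 2×100 + 62 = 8262 (decimal)
Convert 8 thousands, 8 tens, 8 ones (place-value notation) → 8×1000 + 8×10 + 8 = 8088 (decimal)
Compute 8262 + 8088 = 16350
16350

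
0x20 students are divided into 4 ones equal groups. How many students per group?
Convert 0x20 (hexadecimal) → 2×16 = 32 (decimal)
Convert 4 ones (place-value notation) → 4 (decimal)
Compute 32 ÷ 4 = 8
8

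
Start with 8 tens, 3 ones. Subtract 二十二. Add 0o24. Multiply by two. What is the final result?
Convert 8 tens, 3 ones (place-value notation) → 8×10 + 3 = 83 (decimal)
Start: 83
Convert 二十二 (Chinese numeral) → 2×10 + 2 = 22 (decimal)
83 - 22 = 61
Convert 0o24 (octal) → 2×8 + 4 = 20 (decimal)
61 + 20 = 81
Convert two (English words) → 2 (decimal)
81 × 2 = 162
162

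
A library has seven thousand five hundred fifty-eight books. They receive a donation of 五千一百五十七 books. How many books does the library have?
Convert seven thousand five hundred fifty-eight (English words) → 7×1000 + 5×100 + 58 = 7558 (decimal)
Convert 五千一百五十七 (Chinese numeral) → 5×1000 + 1×100 + 5×10 + 7 = 5157 (decimal)
Compute 7558 + 5157 = 12715
12715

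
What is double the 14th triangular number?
The 14th triangular number = 14×15/2 = 105
Compute 105 × 2 = 210
210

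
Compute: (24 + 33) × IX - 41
Convert IX (Roman numeral) → 9 (decimal)
Expression in decimal: (24 + 33) × 9 - 41
Parentheses first: 24 + 33 = 57
Multiply: 57 × 9 = 513
Subtract: 513 - 41 = 472
472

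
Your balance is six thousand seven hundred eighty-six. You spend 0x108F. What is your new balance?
Convert six thousand seven hundred eighty-six (English words) → 6×1000 + 7×100 + 86 = 6786 (decimal)
Convert 0x108F (hexadecimal) → 1×4096 + 8×16 + 15 = 4239 (decimal)
Compute 6786 - 4239 = 2547
2547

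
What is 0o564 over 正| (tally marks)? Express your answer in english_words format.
Convert 0o564 (octal) → 5×64 + 6×8 + 4 = 372 (decimal)
Convert 正| (tally marks) → 5 + 1 = 6 (decimal)
Compute 372 ÷ 6 = 62
Convert 62 (decimal) → sixty-two (English words)
sixty-two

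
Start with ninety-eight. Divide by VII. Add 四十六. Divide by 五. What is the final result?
Convert ninety-eight (English words) → 98 (decimal)
Start: 98
Convert VII (Roman numeral) → 5 + 1 + 1 = 7 (decimal)
98 ÷ 7 = 14
Convert 四十六 (Chinese numeral) → 4×10 + 6 = 46 (decimal)
14 + 46 = 60
Convert 五 (Chinese numeral) → 5 (decimal)
60 ÷ 5 = 12
12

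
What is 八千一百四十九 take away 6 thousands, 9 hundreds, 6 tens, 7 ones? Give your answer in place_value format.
Convert 八千一百四十九 (Chinese numeral) → 8×1000 + 1×100 + 4×10 + 9 = 8149 (decimal)
Convert 6 thousands, 9 hundreds, 6 tens, 7 ones (place-value notation) → 6×1000 + 9×100 + 6×10 + 7 = 6967 (decimal)
Compute 8149 - 6967 = 1182
Convert 1182 (decimal) → 1182 = 1×1000 + 1×100 + 8×10 + 2 → 1 thousand, 1 hundred, 8 tens, 2 ones (place-value notation)
1 thousand, 1 hundred, 8 tens, 2 ones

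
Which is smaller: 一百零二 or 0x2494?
Convert 一百零二 (Chinese numeral) → 1×100 + 2 = 102 (decimal)
Convert 0x2494 (hexadecimal) → 2×4096 + 4×256 + 9×16 + 4 = 9364 (decimal)
Compare 102 vs 9364: smaller = 102
102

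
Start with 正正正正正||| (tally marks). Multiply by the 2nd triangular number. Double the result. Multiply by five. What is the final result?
Convert 正正正正正||| (tally marks) → 5 + 5 + 5 + 5 + 5 + 3 = 28 (decimal)
Start: 28
Convert the 2nd triangular number (triangular index) → 2×3/2 = 3 (decimal)
28 × 3 = 84
84 × 2 = 168
Convert five (English words) → 5 (decimal)
168 × 5 = 840
840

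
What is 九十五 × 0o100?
Convert 九十五 (Chinese numeral) → 9×10 + 5 = 95 (decimal)
Convert 0o100 (octal) → 1×64 = 64 (decimal)
Compute 95 × 64 = 6080
6080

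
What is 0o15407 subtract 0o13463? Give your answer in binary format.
Convert 0o15407 (octal) → 1×4096 + 5×512 + 4×64 + 7 = 6919 (decimal)
Convert 0o13463 (octal) → 1×4096 + 3×512 + 4×64 + 6×8 + 3 = 5939 (decimal)
Compute 6919 - 5939 = 980
Convert 980 (decimal) → 980 = 512 + 256 + 128 + 64 + 16 + 4 → 0b1111010100 (binary)
0b1111010100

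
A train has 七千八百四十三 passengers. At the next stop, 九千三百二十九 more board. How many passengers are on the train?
Convert 七千八百四十三 (Chinese numeral) → 7×1000 + 8×100 + 4×10 + 3 = 7843 (decimal)
Convert 九千三百二十九 (Chinese numeral) → 9×1000 + 3×100 + 2×10 + 9 = 9329 (decimal)
Compute 7843 + 9329 = 17172
17172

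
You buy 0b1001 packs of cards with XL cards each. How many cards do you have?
Convert XL (Roman numeral) → 40 (decimal)
Convert 0b1001 (binary) → 8 + 1 = 9 (decimal)
Compute 40 × 9 = 360
360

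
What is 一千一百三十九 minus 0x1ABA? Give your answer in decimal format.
Convert 一千一百三十九 (Chinese numeral) → 1×1000 + 1×100 + 3×10 + 9 = 1139 (decimal)
Convert 0x1ABA (hexadecimal) → 1×4096 + 10×256 + 11×16 + 10 = 6842 (decimal)
Compute 1139 - 6842 = -5703
-5703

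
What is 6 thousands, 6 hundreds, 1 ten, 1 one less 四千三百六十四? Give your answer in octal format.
Convert 6 thousands, 6 hundreds, 1 ten, 1 one (place-value notation) → 6×1000 + 6×100 + 1×10 + 1 = 6611 (decimal)
Convert 四千三百六十四 (Chinese numeral) → 4×1000 + 3×100 + 6×10 + 4 = 4364 (decimal)
Compute 6611 - 4364 = 2247
Convert 2247 (decimal) → 2247 = 4×512 + 3×64 + 7 → 0o4307 (octal)
0o4307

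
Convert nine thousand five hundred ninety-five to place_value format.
Convert nine thousand five hundred ninety-five (English words) → 9×1000 + 5×100 + 95 = 9595 (decimal)
Convert 9595 (decimal) → 9595 = 9×1000 + 5×100 + 9×10 + 5 → 9 thousands, 5 hundreds, 9 tens, 5 ones (place-value notation)
9 thousands, 5 hundreds, 9 tens, 5 ones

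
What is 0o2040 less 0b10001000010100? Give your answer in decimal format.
Convert 0o2040 (octal) → 2×512 + 4×8 = 1056 (decimal)
Convert 0b10001000010100 (binary) → 8192 + 512 + 16 + 4 = 8724 (decimal)
Compute 1056 - 8724 = -7668
-7668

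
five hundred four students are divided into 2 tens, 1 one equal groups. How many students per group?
Convert five hundred four (English words) → 5×100 + 4 = 504 (decimal)
Convert 2 tens, 1 one (place-value notation) → 2×10 + 1 = 21 (decimal)
Compute 504 ÷ 21 = 24
24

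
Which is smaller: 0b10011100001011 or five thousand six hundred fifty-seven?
Convert 0b10011100001011 (binary) → 8192 + 1024 + 512 + 256 + 8 + 2 + 1 = 9995 (decimal)
Convert five thousand six hundred fifty-seven (English words) → 5×1000 + 6×100 + 57 = 5657 (decimal)
Compare 9995 vs 5657: smaller = 5657
5657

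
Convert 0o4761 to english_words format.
Convert 0o4761 (octal) → 4×512 + 7×64 + 6×8 + 1 = 2545 (decimal)
Convert 2545 (decimal) → 2545 = 2×1000 + 5×100 + 45 → two thousand five hundred forty-five (English words)
two thousand five hundred forty-five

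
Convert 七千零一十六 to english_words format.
Convert 七千零一十六 (Chinese numeral) → 7×1000 + 1×10 + 6 = 7016 (decimal)
Convert 7016 (decimal) → 7016 = 7×1000 + 16 → seven thousand sixteen (English words)
seven thousand sixteen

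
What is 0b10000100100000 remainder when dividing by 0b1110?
Convert 0b10000100100000 (binary) → 8192 + 256 + 32 = 8480 (decimal)
Convert 0b1110 (binary) → 8 + 4 + 2 = 14 (decimal)
Compute 8480 mod 14 = 10
10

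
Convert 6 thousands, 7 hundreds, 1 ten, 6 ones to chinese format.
Convert 6 thousands, 7 hundreds, 1 ten, 6 ones (place-value notation) → 6×1000 + 7×100 + 1×10 + 6 = 6716 (decimal)
Convert 6716 (decimal) → 6716 = 6×1000 + 7×100 + 1×10 + 6 → 六千七百一十六 (Chinese numeral)
六千七百一十六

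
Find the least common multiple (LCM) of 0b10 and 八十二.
Convert 0b10 (binary) → 2 (decimal)
Convert 八十二 (Chinese numeral) → 8×10 + 2 = 82 (decimal)
Compute lcm(2, 82) = 82
82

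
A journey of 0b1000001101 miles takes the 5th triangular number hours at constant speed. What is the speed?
Convert 0b1000001101 (binary) → 512 + 8 + 4 + 1 = 525 (decimal)
Convert the 5th triangular number (triangular index) → 5×6/2 = 15 (decimal)
Compute 525 ÷ 15 = 35
35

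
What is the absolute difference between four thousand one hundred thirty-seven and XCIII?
Convert four thousand one hundred thirty-seven (English words) → 4×1000 + 1×100 + 37 = 4137 (decimal)
Convert XCIII (Roman numeral) → 90 + 1 + 1 + 1 = 93 (decimal)
Compute |4137 - 93| = 4044
4044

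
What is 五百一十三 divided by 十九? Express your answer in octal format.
Convert 五百一十三 (Chinese numeral) → 5×100 + 1×10 + 3 = 513 (decimal)
Convert 十九 (Chinese numeral) → 1×10 + 9 = 19 (decimal)
Compute 513 ÷ 19 = 27
Convert 27 (decimal) → 27 = 3×8 + 3 → 0o33 (octal)
0o33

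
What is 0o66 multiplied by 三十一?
Convert 0o66 (octal) → 6×8 + 6 = 54 (decimal)
Convert 三十一 (Chinese numeral) → 3×10 + 1 = 31 (decimal)
Compute 54 × 31 = 1674
1674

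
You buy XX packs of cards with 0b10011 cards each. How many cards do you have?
Convert 0b10011 (binary) → 16 + 2 + 1 = 19 (decimal)
Convert XX (Roman numeral) → 10 + 10 = 20 (decimal)
Compute 19 × 20 = 380
380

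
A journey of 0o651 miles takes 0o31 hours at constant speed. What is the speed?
Convert 0o651 (octal) → 6×64 + 5×8 + 1 = 425 (decimal)
Convert 0o31 (octal) → 3×8 + 1 = 25 (decimal)
Compute 425 ÷ 25 = 17
17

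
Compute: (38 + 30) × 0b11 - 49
Convert 0b11 (binary) → 2 + 1 = 3 (decimal)
Expression in decimal: (38 + 30) × 3 - 49
Parentheses first: 38 + 30 = 68
Multiply: 68 × 3 = 204
Subtract: 204 - 49 = 155
155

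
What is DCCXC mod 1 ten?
Convert DCCXC (Roman numeral) → 500 + 100 + 100 + 90 = 790 (decimal)
Convert 1 ten (place-value notation) → 1×10 = 10 (decimal)
Compute 790 mod 10 = 0
0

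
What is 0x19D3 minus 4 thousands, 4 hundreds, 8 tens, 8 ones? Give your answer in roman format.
Convert 0x19D3 (hexadecimal) → 1×4096 + 9×256 + 13×16 + 3 = 6611 (decimal)
Convert 4 thousands, 4 hundreds, 8 tens, 8 ones (place-value notation) → 4×1000 + 4×100 + 8×10 + 8 = 4488 (decimal)
Compute 6611 - 4488 = 2123
Convert 2123 (decimal) → 2123 = 1000 + 1000 + 100 + 10 + 10 + 1 + 1 + 1 → MMCXXIII (Roman numeral)
MMCXXIII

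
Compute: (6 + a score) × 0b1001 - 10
Convert a score (colloquial) → 20 (decimal)
Convert 0b1001 (binary) → 8 + 1 = 9 (decimal)
Expression in decimal: (6 + 20) × 9 - 10
Parentheses first: 6 + 20 = 26
Multiply: 26 × 9 = 234
Subtract: 234 - 10 = 224
224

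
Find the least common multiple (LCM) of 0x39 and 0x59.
Convert 0x39 (hexadecimal) → 3×16 + 9 = 57 (decimal)
Convert 0x59 (hexadecimal) → 5×16 + 9 = 89 (decimal)
Compute lcm(57, 89) = 5073
5073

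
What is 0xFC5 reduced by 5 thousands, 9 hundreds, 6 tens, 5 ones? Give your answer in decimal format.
Convert 0xFC5 (hexadecimal) → 15×256 + 12×16 + 5 = 4037 (decimal)
Convert 5 thousands, 9 hundreds, 6 tens, 5 ones (place-value notation) → 5×1000 + 9×100 + 6×10 + 5 = 5965 (decimal)
Compute 4037 - 5965 = -1928
-1928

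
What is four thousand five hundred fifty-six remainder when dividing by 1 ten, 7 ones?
Convert four thousand five hundred fifty-six (English words) → 4×1000 + 5×100 + 56 = 4556 (decimal)
Convert 1 ten, 7 ones (place-value notation) → 1×10 + 7 = 17 (decimal)
Compute 4556 mod 17 = 0
0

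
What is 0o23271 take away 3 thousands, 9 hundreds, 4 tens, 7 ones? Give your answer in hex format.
Convert 0o23271 (octal) → 2×4096 + 3×512 + 2×64 + 7×8 + 1 = 9913 (decimal)
Convert 3 thousands, 9 hundreds, 4 tens, 7 ones (place-value notation) → 3×1000 + 9×100 + 4×10 + 7 = 3947 (decimal)
Compute 9913 - 3947 = 5966
Convert 5966 (decimal) → 5966 = 1×4096 + 7×256 + 4×16 + 14 → 0x174E (hexadecimal)
0x174E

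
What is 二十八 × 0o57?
Convert 二十八 (Chinese numeral) → 2×10 + 8 = 28 (decimal)
Convert 0o57 (octal) → 5×8 + 7 = 47 (decimal)
Compute 28 × 47 = 1316
1316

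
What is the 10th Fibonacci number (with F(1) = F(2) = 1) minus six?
The 10th Fibonacci number (with F(1) = F(2) = 1): 1, 1, 2, 3, 5, 8, 13, 21, 34, 55 → 55
Convert six (English words) → 6 (decimal)
Compute 55 - 6 = 49
49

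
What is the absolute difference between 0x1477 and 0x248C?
Convert 0x1477 (hexadecimal) → 1×4096 + 4×256 + 7×16 + 7 = 5239 (decimal)
Convert 0x248C (hexadecimal) → 2×4096 + 4×256 + 8×16 + 12 = 9356 (decimal)
Compute |5239 - 9356| = 4117
4117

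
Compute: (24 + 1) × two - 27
Convert two (English words) → 2 (decimal)
Expression in decimal: (24 + 1) × 2 - 27
Parentheses first: 24 + 1 = 25
Multiply: 25 × 2 = 50
Subtract: 50 - 27 = 23
23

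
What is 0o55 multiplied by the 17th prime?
Convert 0o55 (octal) → 5×8 + 5 = 45 (decimal)
Convert the 17th prime (prime index) → 59 (decimal)
Compute 45 × 59 = 2655
2655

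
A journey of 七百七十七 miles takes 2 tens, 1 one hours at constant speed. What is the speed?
Convert 七百七十七 (Chinese numeral) → 7×100 + 7×10 + 7 = 777 (decimal)
Convert 2 tens, 1 one (place-value notation) → 2×10 + 1 = 21 (decimal)
Compute 777 ÷ 21 = 37
37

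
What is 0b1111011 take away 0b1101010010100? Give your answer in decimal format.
Convert 0b1111011 (binary) → 64 + 32 + 16 + 8 + 2 + 1 = 123 (decimal)
Convert 0b1101010010100 (binary) → 4096 + 2048 + 512 + 128 + 16 + 4 = 6804 (decimal)
Compute 123 - 6804 = -6681
-6681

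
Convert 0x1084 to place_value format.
Convert 0x1084 (hexadecimal) → 1×4096 + 8×16 + 4 = 4228 (decimal)
Convert 4228 (decimal) → 4228 = 4×1000 + 2×100 + 2×10 + 8 → 4 thousands, 2 hundreds, 2 tens, 8 ones (place-value notation)
4 thousands, 2 hundreds, 2 tens, 8 ones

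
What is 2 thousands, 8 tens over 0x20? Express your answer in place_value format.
Convert 2 thousands, 8 tens (place-value notation) → 2×1000 + 8×10 = 2080 (decimal)
Convert 0x20 (hexadecimal) → 2×16 = 32 (decimal)
Compute 2080 ÷ 32 = 65
Convert 65 (decimal) → 65 = 6×10 + 5 → 6 tens, 5 ones (place-value notation)
6 tens, 5 ones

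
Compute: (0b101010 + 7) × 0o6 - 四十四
Convert 0b101010 (binary) → 32 + 8 + 2 = 42 (decimal)
Convert 0o6 (octal) → 6 (decimal)
Convert 四十四 (Chinese numeral) → 4×10 + 4 = 44 (decimal)
Expression in decimal: (42 + 7) × 6 - 44
Parentheses first: 42 + 7 = 49
Multiply: 49 × 6 = 294
Subtract: 294 - 44 = 250
250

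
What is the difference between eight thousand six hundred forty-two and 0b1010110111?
Convert eight thousand six hundred forty-two (English words) → 8×1000 + 6×100 + 42 = 8642 (decimal)
Convert 0b1010110111 (binary) → 512 + 128 + 32 + 16 + 4 + 2 + 1 = 695 (decimal)
Difference: |8642 - 695| = 7947
7947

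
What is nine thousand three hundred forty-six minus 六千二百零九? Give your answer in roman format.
Convert nine thousand three hundred forty-six (English words) → 9×1000 + 3×100 + 46 = 9346 (decimal)
Convert 六千二百零九 (Chinese numeral) → 6×1000 + 2×100 + 9 = 6209 (decimal)
Compute 9346 - 6209 = 3137
Convert 3137 (decimal) → 3137 = 1000 + 1000 + 1000 + 100 + 10 + 10 + 10 + 5 + 1 + 1 → MMMCXXXVII (Roman numeral)
MMMCXXXVII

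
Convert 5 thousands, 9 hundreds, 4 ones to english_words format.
Convert 5 thousands, 9 hundreds, 4 ones (place-value notation) → 5×1000 + 9×100 + 4 = 5904 (decimal)
Convert 5904 (decimal) → 5904 = 5×1000 + 9×100 + 4 → five thousand nine hundred four (English words)
five thousand nine hundred four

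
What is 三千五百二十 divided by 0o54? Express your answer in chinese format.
Convert 三千五百二十 (Chinese numeral) → 3×1000 + 5×100 + 2×10 = 3520 (decimal)
Convert 0o54 (octal) → 5×8 + 4 = 44 (decimal)
Compute 3520 ÷ 44 = 80
Convert 80 (decimal) → 80 = 8×10 → 八十 (Chinese numeral)
八十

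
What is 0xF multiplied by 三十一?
Convert 0xF (hexadecimal) → 15 (decimal)
Convert 三十一 (Chinese numeral) → 3×10 + 1 = 31 (decimal)
Compute 15 × 31 = 465
465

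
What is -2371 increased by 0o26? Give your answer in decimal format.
Convert 0o26 (octal) → 2×8 + 6 = 22 (decimal)
Compute -2371 + 22 = -2349
-2349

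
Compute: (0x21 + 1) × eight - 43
Convert 0x21 (hexadecimal) → 2×16 + 1 = 33 (decimal)
Convert eight (English words) → 8 (decimal)
Expression in decimal: (33 + 1) × 8 - 43
Parentheses first: 33 + 1 = 34
Multiply: 34 × 8 = 272
Subtract: 272 - 43 = 229
229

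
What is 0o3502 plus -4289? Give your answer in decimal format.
Convert 0o3502 (octal) → 3×512 + 5×64 + 2 = 1858 (decimal)
Compute 1858 + -4289 = -2431
-2431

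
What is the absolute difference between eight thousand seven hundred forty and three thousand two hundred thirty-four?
Convert eight thousand seven hundred forty (English words) → 8×1000 + 7×100 + 40 = 8740 (decimal)
Convert three thousand two hundred thirty-four (English words) → 3×1000 + 2×100 + 34 = 3234 (decimal)
Compute |8740 - 3234| = 5506
5506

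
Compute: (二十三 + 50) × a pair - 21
Convert 二十三 (Chinese numeral) → 2×10 + 3 = 23 (decimal)
Convert a pair (colloquial) → 2 (decimal)
Expression in decimal: (23 + 50) × 2 - 21
Parentheses first: 23 + 50 = 73
Multiply: 73 × 2 = 146
Subtract: 146 - 21 = 125
125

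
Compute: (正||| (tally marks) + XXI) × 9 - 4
Convert 正||| (tally marks) → 5 + 3 = 8 (decimal)
Convert XXI (Roman numeral) → 10 + 10 + 1 = 21 (decimal)
Expression in decimal: (8 + 21) × 9 - 4
Parentheses first: 8 + 21 = 29
Multiply: 29 × 9 = 261
Subtract: 261 - 4 = 257
257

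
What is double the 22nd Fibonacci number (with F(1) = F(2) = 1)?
The 22nd Fibonacci number (with F(1) = F(2) = 1) = 17711
Compute 17711 × 2 = 35422
35422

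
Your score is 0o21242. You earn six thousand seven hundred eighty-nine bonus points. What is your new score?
Convert 0o21242 (octal) → 2×4096 + 1×512 + 2×64 + 4×8 + 2 = 8866 (decimal)
Convert six thousand seven hundred eighty-nine (English words) → 6×1000 + 7×100 + 89 = 6789 (decimal)
Compute 8866 + 6789 = 15655
15655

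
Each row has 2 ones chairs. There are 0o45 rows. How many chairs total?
Convert 2 ones (place-value notation) → 2 (decimal)
Convert 0o45 (octal) → 4×8 + 5 = 37 (decimal)
Compute 2 × 37 = 74
74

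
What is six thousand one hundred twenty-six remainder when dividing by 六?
Convert six thousand one hundred twenty-six (English words) → 6×1000 + 1×100 + 26 = 6126 (decimal)
Convert 六 (Chinese numeral) → 6 (decimal)
Compute 6126 mod 6 = 0
0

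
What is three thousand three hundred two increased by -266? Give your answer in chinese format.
Convert three thousand three hundred two (English words) → 3×1000 + 3×100 + 2 = 3302 (decimal)
Compute 3302 + -266 = 3036
Convert 3036 (decimal) → 3036 = 3×1000 + 3×10 + 6 → 三千零三十六 (Chinese numeral)
三千零三十六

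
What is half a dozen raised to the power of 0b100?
Convert half a dozen (colloquial) → 6 (decimal)
Convert 0b100 (binary) → 4 (decimal)
Compute 6 ^ 4 = 1296
1296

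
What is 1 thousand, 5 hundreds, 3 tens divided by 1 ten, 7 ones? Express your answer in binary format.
Convert 1 thousand, 5 hundreds, 3 tens (place-value notation) → 1×1000 + 5×100 + 3×10 = 1530 (decimal)
Convert 1 ten, 7 ones (place-value notation) → 1×10 + 7 = 17 (decimal)
Compute 1530 ÷ 17 = 90
Convert 90 (decimal) → 90 = 64 + 16 + 8 + 2 → 0b1011010 (binary)
0b1011010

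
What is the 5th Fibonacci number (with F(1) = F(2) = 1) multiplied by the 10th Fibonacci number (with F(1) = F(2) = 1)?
Convert the 5th Fibonacci number (with F(1) = F(2) = 1) (Fibonacci index) → 1, 1, 2, 3, 5 → 5 (decimal)
Convert the 10th Fibonacci number (with F(1) = F(2) = 1) (Fibonacci index) → 1, 1, 2, 3, 5, 8, 13, 21, 34, 55 → 55 (decimal)
Compute 5 × 55 = 275
275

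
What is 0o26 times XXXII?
Convert 0o26 (octal) → 2×8 + 6 = 22 (decimal)
Convert XXXII (Roman numeral) → 10 + 10 + 10 + 1 + 1 = 32 (decimal)
Compute 22 × 32 = 704
704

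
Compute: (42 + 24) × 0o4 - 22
Convert 0o4 (octal) → 4 (decimal)
Expression in decimal: (42 + 24) × 4 - 22
Parentheses first: 42 + 24 = 66
Multiply: 66 × 4 = 264
Subtract: 264 - 22 = 242
242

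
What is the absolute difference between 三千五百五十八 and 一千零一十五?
Convert 三千五百五十八 (Chinese numeral) → 3×1000 + 5×100 + 5×10 + 8 = 3558 (decimal)
Convert 一千零一十五 (Chinese numeral) → 1×1000 + 1×10 + 5 = 1015 (decimal)
Compute |3558 - 1015| = 2543
2543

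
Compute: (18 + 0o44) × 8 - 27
Convert 0o44 (octal) → 4×8 + 4 = 36 (decimal)
Expression in decimal: (18 + 36) × 8 - 27
Parentheses first: 18 + 36 = 54
Multiply: 54 × 8 = 432
Subtract: 432 - 27 = 405
405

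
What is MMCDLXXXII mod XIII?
Convert MMCDLXXXII (Roman numeral) → 1000 + 1000 + 400 + 50 + 10 + 10 + 10 + 1 + 1 = 2482 (decimal)
Convert XIII (Roman numeral) → 10 + 1 + 1 + 1 = 13 (decimal)
Compute 2482 mod 13 = 12
12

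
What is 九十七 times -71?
Convert 九十七 (Chinese numeral) → 9×10 + 7 = 97 (decimal)
Compute 97 × -71 = -6887
-6887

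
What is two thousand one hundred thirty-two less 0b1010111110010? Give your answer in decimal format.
Convert two thousand one hundred thirty-two (English words) → 2×1000 + 1×100 + 32 = 2132 (decimal)
Convert 0b1010111110010 (binary) → 4096 + 1024 + 256 + 128 + 64 + 32 + 16 + 2 = 5618 (decimal)
Compute 2132 - 5618 = -3486
-3486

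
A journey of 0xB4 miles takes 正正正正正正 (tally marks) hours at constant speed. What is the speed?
Convert 0xB4 (hexadecimal) → 11×16 + 4 = 180 (decimal)
Convert 正正正正正正 (tally marks) → 5 + 5 + 5 + 5 + 5 + 5 = 30 (decimal)
Compute 180 ÷ 30 = 6
6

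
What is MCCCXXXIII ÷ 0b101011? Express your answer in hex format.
Convert MCCCXXXIII (Roman numeral) → 1000 + 100 + 100 + 100 + 10 + 10 + 10 + 1 + 1 + 1 = 1333 (decimal)
Convert 0b101011 (binary) → 32 + 8 + 2 + 1 = 43 (decimal)
Compute 1333 ÷ 43 = 31
Convert 31 (decimal) → 31 = 1×16 + 15 → 0x1F (hexadecimal)
0x1F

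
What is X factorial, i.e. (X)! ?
Convert X (Roman numeral) → 10 (decimal)
Compute 10! = 3628800
3628800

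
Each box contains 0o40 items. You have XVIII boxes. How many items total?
Convert 0o40 (octal) → 4×8 = 32 (decimal)
Convert XVIII (Roman numeral) → 10 + 5 + 1 + 1 + 1 = 18 (decimal)
Compute 32 × 18 = 576
576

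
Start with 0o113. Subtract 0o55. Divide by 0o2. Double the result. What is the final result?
Convert 0o113 (octal) → 1×64 + 1×8 + 3 = 75 (decimal)
Start: 75
Convert 0o55 (octal) → 5×8 + 5 = 45 (decimal)
75 - 45 = 30
Convert 0o2 (octal) → 2 (decimal)
30 ÷ 2 = 15
15 × 2 = 30
30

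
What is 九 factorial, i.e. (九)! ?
Convert 九 (Chinese numeral) → 9 (decimal)
Compute 9! = 362880
362880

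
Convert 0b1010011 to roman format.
Convert 0b1010011 (binary) → 64 + 16 + 2 + 1 = 83 (decimal)
Convert 83 (decimal) → 83 = 50 + 10 + 10 + 10 + 1 + 1 + 1 → LXXXIII (Roman numeral)
LXXXIII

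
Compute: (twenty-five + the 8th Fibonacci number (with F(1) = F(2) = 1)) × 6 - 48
Convert twenty-five (English words) → 25 (decimal)
Convert the 8th Fibonacci number (with F(1) = F(2) = 1) (Fibonacci index) → 1, 1, 2, 3, 5, 8, 13, 21 → 21 (decimal)
Expression in decimal: (25 + 21) × 6 - 48
Parentheses first: 25 + 21 = 46
Multiply: 46 × 6 = 276
Subtract: 276 - 48 = 228
228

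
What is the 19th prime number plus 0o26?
The 19th prime number = 67
Convert 0o26 (octal) → 2×8 + 6 = 22 (decimal)
Compute 67 + 22 = 89
89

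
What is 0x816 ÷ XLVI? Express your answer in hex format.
Convert 0x816 (hexadecimal) → 8×256 + 1×16 + 6 = 2070 (decimal)
Convert XLVI (Roman numeral) → 40 + 5 + 1 = 46 (decimal)
Compute 2070 ÷ 46 = 45
Convert 45 (decimal) → 45 = 2×16 + 13 → 0x2D (hexadecimal)
0x2D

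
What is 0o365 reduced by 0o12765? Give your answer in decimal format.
Convert 0o365 (octal) → 3×64 + 6×8 + 5 = 245 (decimal)
Convert 0o12765 (octal) → 1×4096 + 2×512 + 7×64 + 6×8 + 5 = 5621 (decimal)
Compute 245 - 5621 = -5376
-5376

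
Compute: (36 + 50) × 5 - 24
Parentheses first: 36 + 50 = 86
Multiply: 86 × 5 = 430
Subtract: 430 - 24 = 406
406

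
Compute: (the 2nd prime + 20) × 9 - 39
Convert the 2nd prime (prime index) → 3 (decimal)
Expression in decimal: (3 + 20) × 9 - 39
Parentheses first: 3 + 20 = 23
Multiply: 23 × 9 = 207
Subtract: 207 - 39 = 168
168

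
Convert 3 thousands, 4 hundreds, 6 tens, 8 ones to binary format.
Convert 3 thousands, 4 hundreds, 6 tens, 8 ones (place-value notation) → 3×1000 + 4×100 + 6×10 + 8 = 3468 (decimal)
Convert 3468 (decimal) → 3468 = 2048 + 1024 + 256 + 128 + 8 + 4 → 0b110110001100 (binary)
0b110110001100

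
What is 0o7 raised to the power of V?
Convert 0o7 (octal) → 7 (decimal)
Convert V (Roman numeral) → 5 (decimal)
Compute 7 ^ 5 = 16807
16807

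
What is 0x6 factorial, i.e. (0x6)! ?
Convert 0x6 (hexadecimal) → 6 (decimal)
Compute 6! = 720
720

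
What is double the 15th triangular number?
The 15th triangular number = 15×16/2 = 120
Compute 120 × 2 = 240
240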